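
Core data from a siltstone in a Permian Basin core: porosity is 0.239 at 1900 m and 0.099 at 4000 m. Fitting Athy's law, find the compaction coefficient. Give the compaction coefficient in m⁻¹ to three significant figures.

0.000420 m⁻¹

Working in km (1 km = 1000 m; β in km⁻¹ = β in m⁻¹ × 1000):
Athy: phi(d) = phi₀ e^(−βd) ⇒ phi₁/phi₂ = e^{β(d₂−d₁)} ⇒ β = ln(phi₁/phi₂)/(d₂−d₁)
β = ln(0.239/0.099) / (4 − 1.9) = ln(2.414) / 2.1 = 0.8813 / 2.1 = 0.4197 km⁻¹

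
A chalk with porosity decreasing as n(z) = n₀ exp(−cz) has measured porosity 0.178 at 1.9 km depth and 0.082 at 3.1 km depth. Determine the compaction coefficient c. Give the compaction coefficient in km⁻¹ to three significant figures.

Athy: n(z) = n₀ e^(−cz) ⇒ n₁/n₂ = e^{c(z₂−z₁)} ⇒ c = ln(n₁/n₂)/(z₂−z₁)
c = ln(0.178/0.082) / (3.1 − 1.9) = ln(2.171) / 1.2 = 0.7751 / 1.2 = 0.6459 km⁻¹

0.646 km⁻¹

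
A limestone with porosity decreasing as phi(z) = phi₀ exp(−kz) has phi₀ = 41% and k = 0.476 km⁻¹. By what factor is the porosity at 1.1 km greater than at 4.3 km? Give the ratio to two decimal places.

phi(z₁)/phi(z₂) = e^(−k·z₁)/e^(−k·z₂) = e^{k(z₂−z₁)}
= exp(0.476 × 3.2) = exp(1.523) = 4.5869

4.59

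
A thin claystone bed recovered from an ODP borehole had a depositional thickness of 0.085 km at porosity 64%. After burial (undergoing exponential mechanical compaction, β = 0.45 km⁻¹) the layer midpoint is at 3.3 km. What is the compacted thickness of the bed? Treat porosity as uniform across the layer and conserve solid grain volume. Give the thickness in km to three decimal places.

Porosity at 3.3 km: φ = 0.64·exp(−0.45×3.3) = 0.1450
Solid-volume conservation: h(1−φ) = h₀(1−φ₀) ⇒ h = h₀·(1−φ₀)/(1−φ)
h = 0.085 × (1 − 0.64)/(1 − 0.1450) = 0.085 × 0.4210 = 0.0358 km

0.036 km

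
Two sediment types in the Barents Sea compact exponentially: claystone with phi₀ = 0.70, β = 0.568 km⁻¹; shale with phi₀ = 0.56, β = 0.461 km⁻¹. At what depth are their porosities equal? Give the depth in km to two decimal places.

2.09 km

Set phi₀ₐ e^(−βₐd) = phi₀ᵦ e^(−βᵦd) ⇒ ln(phi₀ₐ/phi₀ᵦ) = (βₐ − βᵦ)·d
d = ln(0.7/0.56) / (0.568 − 0.461) = 0.2231 / 0.107 = 2.085 km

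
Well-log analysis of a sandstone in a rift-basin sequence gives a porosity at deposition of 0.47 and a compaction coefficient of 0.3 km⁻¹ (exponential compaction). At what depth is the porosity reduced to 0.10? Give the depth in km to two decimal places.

Invert Athy's law: z = ln(φ₀/φ) / c
z = ln(0.47/0.1) / 0.3 = ln(4.7) / 0.3 = 1.5476 / 0.3 = 5.159 km

5.16 km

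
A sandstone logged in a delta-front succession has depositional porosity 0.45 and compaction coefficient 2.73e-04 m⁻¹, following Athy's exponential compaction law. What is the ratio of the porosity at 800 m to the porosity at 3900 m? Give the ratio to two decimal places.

2.33

Working in km (1 km = 1000 m; c in km⁻¹ = c in m⁻¹ × 1000):
n(Z₁)/n(Z₂) = e^(−c·Z₁)/e^(−c·Z₂) = e^{c(Z₂−Z₁)}
= exp(0.273 × 3.1) = exp(0.8463) = 2.3310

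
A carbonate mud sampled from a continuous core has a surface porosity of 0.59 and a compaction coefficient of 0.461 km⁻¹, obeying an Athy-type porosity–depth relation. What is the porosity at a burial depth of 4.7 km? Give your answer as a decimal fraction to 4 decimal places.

0.0676

phi = phi₀·exp(−k·Z) = 0.59 × exp(−0.461 × 4.7) = 0.59 × exp(−2.167)
  = 0.59 × 0.1146 = 0.0676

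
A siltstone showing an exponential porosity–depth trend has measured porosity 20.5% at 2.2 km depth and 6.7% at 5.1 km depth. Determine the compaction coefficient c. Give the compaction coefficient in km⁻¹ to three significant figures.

0.386 km⁻¹

Athy: φ(d) = φ₀ e^(−cd) ⇒ φ₁/φ₂ = e^{c(d₂−d₁)} ⇒ c = ln(φ₁/φ₂)/(d₂−d₁)
c = ln(0.205/0.067) / (5.1 − 2.2) = ln(3.06) / 2.9 = 1.1183 / 2.9 = 0.3856 km⁻¹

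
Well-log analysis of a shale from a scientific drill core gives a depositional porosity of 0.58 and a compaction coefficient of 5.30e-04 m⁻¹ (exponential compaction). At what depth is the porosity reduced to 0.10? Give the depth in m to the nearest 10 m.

Working in km (1 km = 1000 m; β in km⁻¹ = β in m⁻¹ × 1000):
Invert Athy's law: z = ln(n₀/n) / β
z = ln(0.58/0.1) / 0.53 = ln(5.8) / 0.53 = 1.7579 / 0.53 = 3.317 km

3320 m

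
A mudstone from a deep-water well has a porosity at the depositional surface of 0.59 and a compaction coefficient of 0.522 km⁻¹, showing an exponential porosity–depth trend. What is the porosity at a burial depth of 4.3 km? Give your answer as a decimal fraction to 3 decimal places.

0.063

n = n₀·exp(−β·Z) = 0.59 × exp(−0.522 × 4.3) = 0.59 × exp(−2.245)
  = 0.59 × 0.1060 = 0.0625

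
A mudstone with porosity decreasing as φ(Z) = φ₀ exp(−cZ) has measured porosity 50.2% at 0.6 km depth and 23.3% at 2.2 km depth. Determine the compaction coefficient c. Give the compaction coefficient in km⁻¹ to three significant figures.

Athy: φ(Z) = φ₀ e^(−cZ) ⇒ φ₁/φ₂ = e^{c(Z₂−Z₁)} ⇒ c = ln(φ₁/φ₂)/(Z₂−Z₁)
c = ln(0.502/0.233) / (2.2 − 0.6) = ln(2.155) / 1.6 = 0.7676 / 1.6 = 0.4797 km⁻¹

0.480 km⁻¹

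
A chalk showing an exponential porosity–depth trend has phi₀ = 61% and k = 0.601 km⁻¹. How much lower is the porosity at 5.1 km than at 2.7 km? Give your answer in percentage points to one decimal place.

9.2 percentage points

phi(2.7) = 0.61·e^(−0.601×2.7) = 0.1204
phi(5.1) = 0.61·e^(−0.601×5.1) = 0.0285
Δphi = 0.1204 − 0.0285 = 0.0919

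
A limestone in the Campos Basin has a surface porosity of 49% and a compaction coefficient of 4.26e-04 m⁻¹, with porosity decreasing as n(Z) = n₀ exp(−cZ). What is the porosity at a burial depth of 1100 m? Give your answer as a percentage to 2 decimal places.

30.67%

Working in km (1 km = 1000 m; c in km⁻¹ = c in m⁻¹ × 1000):
n = n₀·exp(−c·Z) = 0.49 × exp(−0.426 × 1.1) = 0.49 × exp(−0.4686)
  = 0.49 × 0.6259 = 0.3067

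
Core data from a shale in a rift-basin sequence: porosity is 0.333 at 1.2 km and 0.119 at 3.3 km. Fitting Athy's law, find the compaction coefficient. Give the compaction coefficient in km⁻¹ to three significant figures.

Athy: phi(Z) = phi₀ e^(−kZ) ⇒ phi₁/phi₂ = e^{k(Z₂−Z₁)} ⇒ k = ln(phi₁/phi₂)/(Z₂−Z₁)
k = ln(0.333/0.119) / (3.3 − 1.2) = ln(2.798) / 2.1 = 1.0290 / 2.1 = 0.49 km⁻¹

0.490 km⁻¹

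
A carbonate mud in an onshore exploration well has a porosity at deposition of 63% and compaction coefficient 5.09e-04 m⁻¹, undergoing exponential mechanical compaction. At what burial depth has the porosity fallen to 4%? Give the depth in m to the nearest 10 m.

5420 m

Working in km (1 km = 1000 m; c in km⁻¹ = c in m⁻¹ × 1000):
Invert Athy's law: z = ln(phi₀/phi) / c
z = ln(0.63/0.04) / 0.509 = ln(15.75) / 0.509 = 2.7568 / 0.509 = 5.416 km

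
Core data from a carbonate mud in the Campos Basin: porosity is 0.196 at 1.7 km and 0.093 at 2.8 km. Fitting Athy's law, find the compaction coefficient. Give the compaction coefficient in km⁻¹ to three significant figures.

Athy: n(d) = n₀ e^(−kd) ⇒ n₁/n₂ = e^{k(d₂−d₁)} ⇒ k = ln(n₁/n₂)/(d₂−d₁)
k = ln(0.196/0.093) / (2.8 − 1.7) = ln(2.108) / 1.1 = 0.7455 / 1.1 = 0.6777 km⁻¹

0.678 km⁻¹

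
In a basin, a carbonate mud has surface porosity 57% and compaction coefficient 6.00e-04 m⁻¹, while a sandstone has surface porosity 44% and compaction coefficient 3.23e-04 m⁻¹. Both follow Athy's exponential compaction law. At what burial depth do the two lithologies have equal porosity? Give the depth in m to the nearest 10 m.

Working in km (1 km = 1000 m; k in km⁻¹ = k in m⁻¹ × 1000):
Set n₀ₐ e^(−kₐd) = n₀ᵦ e^(−kᵦd) ⇒ ln(n₀ₐ/n₀ᵦ) = (kₐ − kᵦ)·d
d = ln(0.57/0.44) / (0.6 − 0.323) = 0.2589 / 0.277 = 0.935 km

930 m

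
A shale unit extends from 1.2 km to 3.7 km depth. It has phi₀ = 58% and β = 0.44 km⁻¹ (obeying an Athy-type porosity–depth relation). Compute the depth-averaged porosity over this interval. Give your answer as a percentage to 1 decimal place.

20.7%

⟨phi⟩ = (1/(d₂−d₁)) ∫ phi₀ e^(−βd) dd = phi₀·(e^(−β·d₁) − e^(−β·d₂)) / (β·(d₂−d₁))
e^(−0.44×1.2) = 0.5898; e^(−0.44×3.7) = 0.1963
⟨phi⟩ = 0.58 × (0.5898 − 0.1963) / (0.44 × 2.5) = 0.58 × 0.3577 = 0.2075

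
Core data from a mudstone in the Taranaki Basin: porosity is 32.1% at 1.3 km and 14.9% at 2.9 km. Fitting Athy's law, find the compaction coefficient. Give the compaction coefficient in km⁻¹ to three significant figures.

Athy: n(d) = n₀ e^(−βd) ⇒ n₁/n₂ = e^{β(d₂−d₁)} ⇒ β = ln(n₁/n₂)/(d₂−d₁)
β = ln(0.321/0.149) / (2.9 − 1.3) = ln(2.154) / 1.6 = 0.7675 / 1.6 = 0.4797 km⁻¹

0.480 km⁻¹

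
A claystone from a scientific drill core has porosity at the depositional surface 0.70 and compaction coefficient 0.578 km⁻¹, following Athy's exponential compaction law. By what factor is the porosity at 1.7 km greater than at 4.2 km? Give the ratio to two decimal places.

phi(d₁)/phi(d₂) = e^(−c·d₁)/e^(−c·d₂) = e^{c(d₂−d₁)}
= exp(0.578 × 2.5) = exp(1.445) = 4.2419

4.24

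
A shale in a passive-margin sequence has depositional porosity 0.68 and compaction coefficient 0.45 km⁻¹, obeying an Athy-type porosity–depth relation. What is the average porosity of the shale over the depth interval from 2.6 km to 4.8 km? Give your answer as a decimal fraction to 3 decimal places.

0.134

⟨phi⟩ = (1/(Z₂−Z₁)) ∫ phi₀ e^(−cZ) dZ = phi₀·(e^(−c·Z₁) − e^(−c·Z₂)) / (c·(Z₂−Z₁))
e^(−0.45×2.6) = 0.3104; e^(−0.45×4.8) = 0.1153
⟨phi⟩ = 0.68 × (0.3104 − 0.1153) / (0.45 × 2.2) = 0.68 × 0.1970 = 0.1340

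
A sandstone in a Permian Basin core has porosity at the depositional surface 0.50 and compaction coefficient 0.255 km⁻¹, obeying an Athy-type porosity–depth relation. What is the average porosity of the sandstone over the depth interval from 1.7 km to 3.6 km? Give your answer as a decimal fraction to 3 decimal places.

⟨φ⟩ = (1/(Z₂−Z₁)) ∫ φ₀ e^(−kZ) dZ = φ₀·(e^(−k·Z₁) − e^(−k·Z₂)) / (k·(Z₂−Z₁))
e^(−0.255×1.7) = 0.6482; e^(−0.255×3.6) = 0.3993
⟨φ⟩ = 0.5 × (0.6482 − 0.3993) / (0.255 × 1.9) = 0.5 × 0.5138 = 0.2569

0.257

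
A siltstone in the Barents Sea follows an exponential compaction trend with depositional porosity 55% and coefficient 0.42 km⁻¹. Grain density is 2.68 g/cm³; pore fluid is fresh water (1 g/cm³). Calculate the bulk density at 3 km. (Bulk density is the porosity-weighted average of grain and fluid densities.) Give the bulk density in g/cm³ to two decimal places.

2.42 g/cm³

Porosity at depth: φ = 0.55·exp(−0.42×3) = 0.55×0.2837 = 0.1560
Bulk density: ρ_b = (1−φ)ρ_g + φ·ρ_f = 0.8440×2.68 + 0.1560×1
       = 2.262 + 0.156 = 2.418 g/cm³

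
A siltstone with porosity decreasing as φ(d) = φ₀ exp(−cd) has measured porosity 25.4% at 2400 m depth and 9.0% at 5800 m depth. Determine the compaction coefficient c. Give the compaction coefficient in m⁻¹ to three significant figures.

Working in km (1 km = 1000 m; c in km⁻¹ = c in m⁻¹ × 1000):
Athy: φ(d) = φ₀ e^(−cd) ⇒ φ₁/φ₂ = e^{c(d₂−d₁)} ⇒ c = ln(φ₁/φ₂)/(d₂−d₁)
c = ln(0.254/0.09) / (5.8 − 2.4) = ln(2.822) / 3.4 = 1.0375 / 3.4 = 0.3052 km⁻¹

0.000305 m⁻¹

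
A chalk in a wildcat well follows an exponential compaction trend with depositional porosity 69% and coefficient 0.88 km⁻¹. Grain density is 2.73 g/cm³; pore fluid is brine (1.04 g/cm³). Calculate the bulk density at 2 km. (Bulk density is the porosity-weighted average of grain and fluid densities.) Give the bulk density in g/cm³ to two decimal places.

2.53 g/cm³

Porosity at depth: phi = 0.69·exp(−0.88×2) = 0.69×0.1720 = 0.1187
Bulk density: ρ_b = (1−phi)ρ_g + phi·ρ_f = 0.8813×2.73 + 0.1187×1.04
       = 2.406 + 0.123 = 2.529 g/cm³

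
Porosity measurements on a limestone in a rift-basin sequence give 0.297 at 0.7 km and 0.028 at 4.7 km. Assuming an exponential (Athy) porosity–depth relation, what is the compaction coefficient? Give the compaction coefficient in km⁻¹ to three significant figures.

Athy: φ(d) = φ₀ e^(−βd) ⇒ φ₁/φ₂ = e^{β(d₂−d₁)} ⇒ β = ln(φ₁/φ₂)/(d₂−d₁)
β = ln(0.297/0.028) / (4.7 − 0.7) = ln(10.61) / 4 = 2.3615 / 4 = 0.5904 km⁻¹

0.590 km⁻¹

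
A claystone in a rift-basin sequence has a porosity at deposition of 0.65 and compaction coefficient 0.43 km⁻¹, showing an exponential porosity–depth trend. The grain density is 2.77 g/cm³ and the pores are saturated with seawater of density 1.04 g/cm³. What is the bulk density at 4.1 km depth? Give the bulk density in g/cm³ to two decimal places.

2.58 g/cm³

Porosity at depth: phi = 0.65·exp(−0.43×4.1) = 0.65×0.1715 = 0.1115
Bulk density: ρ_b = (1−phi)ρ_g + phi·ρ_f = 0.8885×2.77 + 0.1115×1.04
       = 2.461 + 0.116 = 2.577 g/cm³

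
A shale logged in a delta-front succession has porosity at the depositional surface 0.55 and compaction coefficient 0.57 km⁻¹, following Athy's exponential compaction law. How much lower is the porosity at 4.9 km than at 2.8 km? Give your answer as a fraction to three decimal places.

phi(2.8) = 0.55·e^(−0.57×2.8) = 0.1115
phi(4.9) = 0.55·e^(−0.57×4.9) = 0.0337
Δphi = 0.1115 − 0.0337 = 0.0778

0.078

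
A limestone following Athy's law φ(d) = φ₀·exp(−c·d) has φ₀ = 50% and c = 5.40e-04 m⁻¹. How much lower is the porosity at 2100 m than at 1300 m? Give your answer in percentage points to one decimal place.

8.7 percentage points

Working in km (1 km = 1000 m; c in km⁻¹ = c in m⁻¹ × 1000):
φ(1.3) = 0.5·e^(−0.54×1.3) = 0.2478
φ(2.1) = 0.5·e^(−0.54×2.1) = 0.1609
Δφ = 0.2478 − 0.1609 = 0.0869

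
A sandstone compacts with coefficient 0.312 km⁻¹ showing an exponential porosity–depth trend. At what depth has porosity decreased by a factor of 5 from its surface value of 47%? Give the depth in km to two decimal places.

φ/φ₀ = 1/5 ⇒ exp(−β·Z) = 1/5 ⇒ Z = ln(5) / β
Z = 1.6094 / 0.312 = 5.158 km

5.16 km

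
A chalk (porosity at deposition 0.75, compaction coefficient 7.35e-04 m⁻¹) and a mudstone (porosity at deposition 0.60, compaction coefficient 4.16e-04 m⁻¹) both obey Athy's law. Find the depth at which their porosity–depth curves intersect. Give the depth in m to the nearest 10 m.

700 m

Working in km (1 km = 1000 m; k in km⁻¹ = k in m⁻¹ × 1000):
Set phi₀ₐ e^(−kₐz) = phi₀ᵦ e^(−kᵦz) ⇒ ln(phi₀ₐ/phi₀ᵦ) = (kₐ − kᵦ)·z
z = ln(0.75/0.6) / (0.735 − 0.416) = 0.2231 / 0.319 = 0.700 km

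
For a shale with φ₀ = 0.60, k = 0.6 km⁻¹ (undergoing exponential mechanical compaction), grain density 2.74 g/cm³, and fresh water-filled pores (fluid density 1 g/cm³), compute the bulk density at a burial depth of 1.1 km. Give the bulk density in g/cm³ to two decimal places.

2.20 g/cm³

Porosity at depth: φ = 0.6·exp(−0.6×1.1) = 0.6×0.5169 = 0.3101
Bulk density: ρ_b = (1−φ)ρ_g + φ·ρ_f = 0.6899×2.74 + 0.3101×1
       = 1.890 + 0.310 = 2.200 g/cm³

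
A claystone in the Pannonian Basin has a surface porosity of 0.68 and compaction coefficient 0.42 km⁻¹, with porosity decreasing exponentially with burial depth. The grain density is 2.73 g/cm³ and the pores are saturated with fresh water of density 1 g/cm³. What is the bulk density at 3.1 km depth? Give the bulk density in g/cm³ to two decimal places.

2.41 g/cm³

Porosity at depth: φ = 0.68·exp(−0.42×3.1) = 0.68×0.2720 = 0.1850
Bulk density: ρ_b = (1−φ)ρ_g + φ·ρ_f = 0.8150×2.73 + 0.1850×1
       = 2.225 + 0.185 = 2.410 g/cm³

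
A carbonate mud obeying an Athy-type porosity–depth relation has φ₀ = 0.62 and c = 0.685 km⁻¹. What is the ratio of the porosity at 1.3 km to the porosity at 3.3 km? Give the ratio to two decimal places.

φ(z₁)/φ(z₂) = e^(−c·z₁)/e^(−c·z₂) = e^{c(z₂−z₁)}
= exp(0.685 × 2) = exp(1.37) = 3.9354

3.94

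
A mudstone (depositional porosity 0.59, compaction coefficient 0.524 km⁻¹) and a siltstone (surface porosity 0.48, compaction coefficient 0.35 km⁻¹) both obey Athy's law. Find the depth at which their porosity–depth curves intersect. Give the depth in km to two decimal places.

Set phi₀ₐ e^(−kₐz) = phi₀ᵦ e^(−kᵦz) ⇒ ln(phi₀ₐ/phi₀ᵦ) = (kₐ − kᵦ)·z
z = ln(0.59/0.48) / (0.524 − 0.35) = 0.2063 / 0.174 = 1.186 km

1.19 km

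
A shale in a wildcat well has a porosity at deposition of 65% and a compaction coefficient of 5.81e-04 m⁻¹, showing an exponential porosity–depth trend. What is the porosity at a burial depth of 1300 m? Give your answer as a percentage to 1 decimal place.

Working in km (1 km = 1000 m; c in km⁻¹ = c in m⁻¹ × 1000):
phi = phi₀·exp(−c·z) = 0.65 × exp(−0.581 × 1.3) = 0.65 × exp(−0.7553)
  = 0.65 × 0.4699 = 0.3054

30.5%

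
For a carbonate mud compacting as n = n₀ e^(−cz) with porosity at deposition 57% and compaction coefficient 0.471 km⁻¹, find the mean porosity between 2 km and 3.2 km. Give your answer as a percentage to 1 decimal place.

⟨n⟩ = (1/(z₂−z₁)) ∫ n₀ e^(−cz) dz = n₀·(e^(−c·z₁) − e^(−c·z₂)) / (c·(z₂−z₁))
e^(−0.471×2) = 0.3898; e^(−0.471×3.2) = 0.2215
⟨n⟩ = 0.57 × (0.3898 − 0.2215) / (0.471 × 1.2) = 0.57 × 0.2978 = 0.1697

17.0%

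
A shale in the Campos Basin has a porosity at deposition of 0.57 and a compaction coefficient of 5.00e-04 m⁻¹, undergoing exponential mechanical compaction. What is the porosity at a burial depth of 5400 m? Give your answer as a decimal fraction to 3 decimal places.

Working in km (1 km = 1000 m; k in km⁻¹ = k in m⁻¹ × 1000):
φ = φ₀·exp(−k·d) = 0.57 × exp(−0.5 × 5.4) = 0.57 × exp(−2.7)
  = 0.57 × 0.0672 = 0.0383

0.038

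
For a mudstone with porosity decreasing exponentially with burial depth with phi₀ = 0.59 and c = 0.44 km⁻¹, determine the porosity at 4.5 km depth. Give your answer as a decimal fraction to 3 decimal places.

phi = phi₀·exp(−c·Z) = 0.59 × exp(−0.44 × 4.5) = 0.59 × exp(−1.98)
  = 0.59 × 0.1381 = 0.0815

0.081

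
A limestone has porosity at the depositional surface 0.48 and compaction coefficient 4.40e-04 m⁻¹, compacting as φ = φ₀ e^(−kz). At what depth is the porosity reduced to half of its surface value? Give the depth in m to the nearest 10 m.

Working in km (1 km = 1000 m; k in km⁻¹ = k in m⁻¹ × 1000):
φ/φ₀ = 1/2 ⇒ exp(−k·z) = 1/2 ⇒ z = ln(2) / k
z = 0.6931 / 0.44 = 1.575 km

1580 m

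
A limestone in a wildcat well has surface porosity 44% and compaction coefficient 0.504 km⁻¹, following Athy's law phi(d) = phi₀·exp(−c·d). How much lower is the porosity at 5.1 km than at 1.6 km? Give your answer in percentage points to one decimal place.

phi(1.6) = 0.44·e^(−0.504×1.6) = 0.1964
phi(5.1) = 0.44·e^(−0.504×5.1) = 0.0337
Δphi = 0.1964 − 0.0337 = 0.1628

16.3 percentage points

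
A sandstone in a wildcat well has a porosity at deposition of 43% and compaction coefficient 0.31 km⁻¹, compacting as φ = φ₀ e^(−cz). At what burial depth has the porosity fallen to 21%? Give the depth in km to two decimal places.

2.31 km

Invert Athy's law: z = ln(φ₀/φ) / c
z = ln(0.43/0.21) / 0.31 = ln(2.048) / 0.31 = 0.7167 / 0.31 = 2.312 km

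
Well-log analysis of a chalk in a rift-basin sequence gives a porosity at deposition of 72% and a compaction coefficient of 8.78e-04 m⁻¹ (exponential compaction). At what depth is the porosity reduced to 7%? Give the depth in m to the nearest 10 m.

Working in km (1 km = 1000 m; k in km⁻¹ = k in m⁻¹ × 1000):
Invert Athy's law: Z = ln(phi₀/phi) / k
Z = ln(0.72/0.07) / 0.878 = ln(10.29) / 0.878 = 2.3308 / 0.878 = 2.655 km

2650 m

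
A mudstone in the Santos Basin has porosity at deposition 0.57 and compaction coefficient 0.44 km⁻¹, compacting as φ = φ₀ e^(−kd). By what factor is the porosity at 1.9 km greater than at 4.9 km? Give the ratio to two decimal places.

3.74

φ(d₁)/φ(d₂) = e^(−k·d₁)/e^(−k·d₂) = e^{k(d₂−d₁)}
= exp(0.44 × 3) = exp(1.32) = 3.7434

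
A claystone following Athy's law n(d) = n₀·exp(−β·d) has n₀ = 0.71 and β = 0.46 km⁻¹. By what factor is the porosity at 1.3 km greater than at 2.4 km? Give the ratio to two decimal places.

n(d₁)/n(d₂) = e^(−β·d₁)/e^(−β·d₂) = e^{β(d₂−d₁)}
= exp(0.46 × 1.1) = exp(0.506) = 1.6586

1.66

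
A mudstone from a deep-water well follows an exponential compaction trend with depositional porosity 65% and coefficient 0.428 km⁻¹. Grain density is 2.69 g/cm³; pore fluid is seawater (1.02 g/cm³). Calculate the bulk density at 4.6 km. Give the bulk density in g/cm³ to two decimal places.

Porosity at depth: φ = 0.65·exp(−0.428×4.6) = 0.65×0.1396 = 0.0908
Bulk density: ρ_b = (1−φ)ρ_g + φ·ρ_f = 0.9092×2.69 + 0.0908×1.02
       = 2.446 + 0.093 = 2.538 g/cm³

2.54 g/cm³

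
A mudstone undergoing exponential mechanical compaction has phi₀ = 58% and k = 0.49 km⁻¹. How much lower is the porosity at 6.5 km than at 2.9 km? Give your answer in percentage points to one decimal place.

11.6 percentage points

phi(2.9) = 0.58·e^(−0.49×2.9) = 0.1401
phi(6.5) = 0.58·e^(−0.49×6.5) = 0.0240
Δphi = 0.1401 − 0.0240 = 0.1161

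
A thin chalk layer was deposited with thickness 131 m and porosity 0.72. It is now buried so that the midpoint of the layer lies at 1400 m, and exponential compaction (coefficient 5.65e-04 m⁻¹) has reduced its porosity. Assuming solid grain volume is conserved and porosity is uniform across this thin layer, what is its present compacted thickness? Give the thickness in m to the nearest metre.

Working in km (1 km = 1000 m; k in km⁻¹ = k in m⁻¹ × 1000):
Porosity at 1.4 km: phi = 0.72·exp(−0.565×1.4) = 0.3264
Solid-volume conservation: h(1−phi) = h₀(1−phi₀) ⇒ h = h₀·(1−phi₀)/(1−phi)
h = 0.131 × (1 − 0.72)/(1 − 0.3264) = 0.131 × 0.4157 = 0.0545 km

54 m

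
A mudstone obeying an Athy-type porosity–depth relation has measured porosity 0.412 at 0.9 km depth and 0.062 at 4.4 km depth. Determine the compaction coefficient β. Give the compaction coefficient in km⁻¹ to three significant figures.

0.541 km⁻¹

Athy: phi(d) = phi₀ e^(−βd) ⇒ phi₁/phi₂ = e^{β(d₂−d₁)} ⇒ β = ln(phi₁/phi₂)/(d₂−d₁)
β = ln(0.412/0.062) / (4.4 − 0.9) = ln(6.645) / 3.5 = 1.8939 / 3.5 = 0.5411 km⁻¹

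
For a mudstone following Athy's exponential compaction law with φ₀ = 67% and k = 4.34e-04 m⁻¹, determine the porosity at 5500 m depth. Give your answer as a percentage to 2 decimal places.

6.16%

Working in km (1 km = 1000 m; k in km⁻¹ = k in m⁻¹ × 1000):
φ = φ₀·exp(−k·Z) = 0.67 × exp(−0.434 × 5.5) = 0.67 × exp(−2.387)
  = 0.67 × 0.0919 = 0.0616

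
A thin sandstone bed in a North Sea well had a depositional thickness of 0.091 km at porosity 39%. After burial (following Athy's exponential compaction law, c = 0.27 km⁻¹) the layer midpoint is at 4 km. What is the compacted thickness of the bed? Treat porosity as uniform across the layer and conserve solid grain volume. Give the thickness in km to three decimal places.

0.064 km

Porosity at 4 km: φ = 0.39·exp(−0.27×4) = 0.1324
Solid-volume conservation: h(1−φ) = h₀(1−φ₀) ⇒ h = h₀·(1−φ₀)/(1−φ)
h = 0.091 × (1 − 0.39)/(1 − 0.1324) = 0.091 × 0.7031 = 0.0640 km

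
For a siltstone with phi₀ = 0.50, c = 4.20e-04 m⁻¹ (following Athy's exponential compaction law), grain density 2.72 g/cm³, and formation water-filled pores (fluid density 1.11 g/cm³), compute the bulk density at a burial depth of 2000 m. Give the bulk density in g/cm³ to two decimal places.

Working in km (1 km = 1000 m; c in km⁻¹ = c in m⁻¹ × 1000):
Porosity at depth: phi = 0.5·exp(−0.42×2) = 0.5×0.4317 = 0.2159
Bulk density: ρ_b = (1−phi)ρ_g + phi·ρ_f = 0.7841×2.72 + 0.2159×1.11
       = 2.133 + 0.240 = 2.372 g/cm³

2.37 g/cm³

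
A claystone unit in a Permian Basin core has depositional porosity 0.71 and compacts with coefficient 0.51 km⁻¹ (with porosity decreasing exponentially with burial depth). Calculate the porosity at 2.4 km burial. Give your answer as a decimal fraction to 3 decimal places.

φ = φ₀·exp(−k·Z) = 0.71 × exp(−0.51 × 2.4) = 0.71 × exp(−1.224)
  = 0.71 × 0.2941 = 0.2088

0.209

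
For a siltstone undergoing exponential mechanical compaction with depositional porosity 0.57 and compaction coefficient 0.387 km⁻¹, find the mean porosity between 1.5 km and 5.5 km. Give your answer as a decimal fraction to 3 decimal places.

0.162

⟨φ⟩ = (1/(d₂−d₁)) ∫ φ₀ e^(−cd) dd = φ₀·(e^(−c·d₁) − e^(−c·d₂)) / (c·(d₂−d₁))
e^(−0.387×1.5) = 0.5596; e^(−0.387×5.5) = 0.1190
⟨φ⟩ = 0.57 × (0.5596 − 0.1190) / (0.387 × 4) = 0.57 × 0.2846 = 0.1622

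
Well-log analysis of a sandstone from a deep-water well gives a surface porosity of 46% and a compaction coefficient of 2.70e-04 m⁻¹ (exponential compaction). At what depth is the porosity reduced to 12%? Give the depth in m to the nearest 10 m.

Working in km (1 km = 1000 m; k in km⁻¹ = k in m⁻¹ × 1000):
Invert Athy's law: d = ln(φ₀/φ) / k
d = ln(0.46/0.12) / 0.27 = ln(3.833) / 0.27 = 1.3437 / 0.27 = 4.977 km

4980 m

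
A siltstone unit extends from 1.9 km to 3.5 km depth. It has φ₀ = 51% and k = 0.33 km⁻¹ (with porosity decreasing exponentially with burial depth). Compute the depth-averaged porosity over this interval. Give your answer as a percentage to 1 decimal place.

⟨φ⟩ = (1/(d₂−d₁)) ∫ φ₀ e^(−kd) dd = φ₀·(e^(−k·d₁) − e^(−k·d₂)) / (k·(d₂−d₁))
e^(−0.33×1.9) = 0.5342; e^(−0.33×3.5) = 0.3151
⟨φ⟩ = 0.51 × (0.5342 − 0.3151) / (0.33 × 1.6) = 0.51 × 0.4150 = 0.2117

21.2%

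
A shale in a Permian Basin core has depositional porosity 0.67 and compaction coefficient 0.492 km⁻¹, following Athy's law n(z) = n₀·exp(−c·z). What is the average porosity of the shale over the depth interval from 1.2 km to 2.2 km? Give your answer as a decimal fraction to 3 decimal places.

0.293

⟨n⟩ = (1/(z₂−z₁)) ∫ n₀ e^(−cz) dz = n₀·(e^(−c·z₁) − e^(−c·z₂)) / (c·(z₂−z₁))
e^(−0.492×1.2) = 0.5541; e^(−0.492×2.2) = 0.3388
⟨n⟩ = 0.67 × (0.5541 − 0.3388) / (0.492 × 1) = 0.67 × 0.4377 = 0.2932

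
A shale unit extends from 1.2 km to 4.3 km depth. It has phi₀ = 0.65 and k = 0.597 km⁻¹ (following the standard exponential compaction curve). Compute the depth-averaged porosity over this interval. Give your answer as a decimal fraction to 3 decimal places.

0.145

⟨phi⟩ = (1/(Z₂−Z₁)) ∫ phi₀ e^(−kZ) dZ = phi₀·(e^(−k·Z₁) − e^(−k·Z₂)) / (k·(Z₂−Z₁))
e^(−0.597×1.2) = 0.4885; e^(−0.597×4.3) = 0.0768
⟨phi⟩ = 0.65 × (0.4885 − 0.0768) / (0.597 × 3.1) = 0.65 × 0.2225 = 0.1446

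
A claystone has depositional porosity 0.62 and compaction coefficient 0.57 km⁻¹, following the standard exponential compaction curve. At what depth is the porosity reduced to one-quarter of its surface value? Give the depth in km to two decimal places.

n/n₀ = 1/4 ⇒ exp(−k·Z) = 1/4 ⇒ Z = ln(4) / k
Z = 1.3863 / 0.57 = 2.432 km

2.43 km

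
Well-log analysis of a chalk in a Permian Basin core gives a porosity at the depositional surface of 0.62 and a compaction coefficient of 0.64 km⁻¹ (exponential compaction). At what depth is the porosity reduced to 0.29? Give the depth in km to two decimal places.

Invert Athy's law: z = ln(n₀/n) / β
z = ln(0.62/0.29) / 0.64 = ln(2.138) / 0.64 = 0.7598 / 0.64 = 1.187 km

1.19 km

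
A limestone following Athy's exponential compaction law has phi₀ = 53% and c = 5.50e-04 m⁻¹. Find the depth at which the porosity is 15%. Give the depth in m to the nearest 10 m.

2290 m

Working in km (1 km = 1000 m; c in km⁻¹ = c in m⁻¹ × 1000):
Invert Athy's law: z = ln(phi₀/phi) / c
z = ln(0.53/0.15) / 0.55 = ln(3.533) / 0.55 = 1.2622 / 0.55 = 2.295 km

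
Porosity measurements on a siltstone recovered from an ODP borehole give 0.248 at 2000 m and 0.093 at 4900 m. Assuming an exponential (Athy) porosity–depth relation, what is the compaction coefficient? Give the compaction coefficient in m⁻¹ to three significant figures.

0.000338 m⁻¹

Working in km (1 km = 1000 m; c in km⁻¹ = c in m⁻¹ × 1000):
Athy: n(z) = n₀ e^(−cz) ⇒ n₁/n₂ = e^{c(z₂−z₁)} ⇒ c = ln(n₁/n₂)/(z₂−z₁)
c = ln(0.248/0.093) / (4.9 − 2) = ln(2.667) / 2.9 = 0.9808 / 2.9 = 0.3382 km⁻¹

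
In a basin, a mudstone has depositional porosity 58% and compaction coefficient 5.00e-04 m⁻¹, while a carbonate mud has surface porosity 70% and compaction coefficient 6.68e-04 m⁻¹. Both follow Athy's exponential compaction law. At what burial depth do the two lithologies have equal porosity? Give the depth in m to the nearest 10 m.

Working in km (1 km = 1000 m; β in km⁻¹ = β in m⁻¹ × 1000):
Set phi₀ₐ e^(−βₐd) = phi₀ᵦ e^(−βᵦd) ⇒ ln(phi₀ₐ/phi₀ᵦ) = (βₐ − βᵦ)·d
d = ln(0.58/0.7) / (0.5 − 0.668) = -0.1881 / -0.168 = 1.119 km

1120 m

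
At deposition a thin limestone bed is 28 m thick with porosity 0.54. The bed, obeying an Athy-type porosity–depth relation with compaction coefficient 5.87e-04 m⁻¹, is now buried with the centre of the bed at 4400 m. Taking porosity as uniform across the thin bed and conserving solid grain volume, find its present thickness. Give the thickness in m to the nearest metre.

13 m

Working in km (1 km = 1000 m; β in km⁻¹ = β in m⁻¹ × 1000):
Porosity at 4.4 km: φ = 0.54·exp(−0.587×4.4) = 0.0408
Solid-volume conservation: h(1−φ) = h₀(1−φ₀) ⇒ h = h₀·(1−φ₀)/(1−φ)
h = 0.028 × (1 − 0.54)/(1 − 0.0408) = 0.028 × 0.4796 = 0.0134 km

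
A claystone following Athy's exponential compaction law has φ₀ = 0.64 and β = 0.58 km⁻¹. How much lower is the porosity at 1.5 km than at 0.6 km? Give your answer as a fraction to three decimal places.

0.184

φ(0.6) = 0.64·e^(−0.58×0.6) = 0.4519
φ(1.5) = 0.64·e^(−0.58×1.5) = 0.2681
Δφ = 0.4519 − 0.2681 = 0.1838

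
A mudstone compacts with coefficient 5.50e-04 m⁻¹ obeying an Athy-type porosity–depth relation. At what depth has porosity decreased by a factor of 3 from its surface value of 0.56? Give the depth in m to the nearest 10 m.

2000 m

Working in km (1 km = 1000 m; c in km⁻¹ = c in m⁻¹ × 1000):
phi/phi₀ = 1/3 ⇒ exp(−c·d) = 1/3 ⇒ d = ln(3) / c
d = 1.0986 / 0.55 = 1.997 km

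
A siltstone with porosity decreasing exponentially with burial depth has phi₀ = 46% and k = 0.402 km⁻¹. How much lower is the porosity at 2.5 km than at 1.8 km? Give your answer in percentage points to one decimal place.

5.5 percentage points

phi(1.8) = 0.46·e^(−0.402×1.8) = 0.2231
phi(2.5) = 0.46·e^(−0.402×2.5) = 0.1684
Δphi = 0.2231 − 0.1684 = 0.0547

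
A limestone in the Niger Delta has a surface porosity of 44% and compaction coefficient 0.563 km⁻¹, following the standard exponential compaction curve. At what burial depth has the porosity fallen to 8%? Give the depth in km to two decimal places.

3.03 km

Invert Athy's law: d = ln(phi₀/phi) / k
d = ln(0.44/0.08) / 0.563 = ln(5.5) / 0.563 = 1.7047 / 0.563 = 3.028 km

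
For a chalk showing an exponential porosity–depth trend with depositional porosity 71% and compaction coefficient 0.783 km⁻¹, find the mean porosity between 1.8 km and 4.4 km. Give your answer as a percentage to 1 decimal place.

⟨phi⟩ = (1/(Z₂−Z₁)) ∫ phi₀ e^(−cZ) dZ = phi₀·(e^(−c·Z₁) − e^(−c·Z₂)) / (c·(Z₂−Z₁))
e^(−0.783×1.8) = 0.2443; e^(−0.783×4.4) = 0.0319
⟨phi⟩ = 0.71 × (0.2443 − 0.0319) / (0.783 × 2.6) = 0.71 × 0.1043 = 0.0741

7.4%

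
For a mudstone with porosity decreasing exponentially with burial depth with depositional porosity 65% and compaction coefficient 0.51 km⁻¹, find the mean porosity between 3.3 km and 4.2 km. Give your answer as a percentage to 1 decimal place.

⟨n⟩ = (1/(Z₂−Z₁)) ∫ n₀ e^(−βZ) dZ = n₀·(e^(−β·Z₁) − e^(−β·Z₂)) / (β·(Z₂−Z₁))
e^(−0.51×3.3) = 0.1858; e^(−0.51×4.2) = 0.1174
⟨n⟩ = 0.65 × (0.1858 − 0.1174) / (0.51 × 0.9) = 0.65 × 0.1490 = 0.0969

9.7%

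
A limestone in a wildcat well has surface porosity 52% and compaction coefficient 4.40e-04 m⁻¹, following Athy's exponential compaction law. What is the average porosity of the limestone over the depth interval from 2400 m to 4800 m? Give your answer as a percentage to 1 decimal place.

Working in km (1 km = 1000 m; k in km⁻¹ = k in m⁻¹ × 1000):
⟨phi⟩ = (1/(d₂−d₁)) ∫ phi₀ e^(−kd) dd = phi₀·(e^(−k·d₁) − e^(−k·d₂)) / (k·(d₂−d₁))
e^(−0.44×2.4) = 0.3478; e^(−0.44×4.8) = 0.1210
⟨phi⟩ = 0.52 × (0.3478 − 0.1210) / (0.44 × 2.4) = 0.52 × 0.2148 = 0.1117

11.2%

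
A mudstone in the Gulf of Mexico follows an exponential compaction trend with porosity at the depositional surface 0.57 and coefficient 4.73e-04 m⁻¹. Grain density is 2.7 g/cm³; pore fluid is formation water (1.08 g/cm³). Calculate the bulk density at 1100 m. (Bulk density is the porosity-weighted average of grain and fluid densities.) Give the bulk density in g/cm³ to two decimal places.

2.15 g/cm³

Working in km (1 km = 1000 m; c in km⁻¹ = c in m⁻¹ × 1000):
Porosity at depth: phi = 0.57·exp(−0.473×1.1) = 0.57×0.5943 = 0.3388
Bulk density: ρ_b = (1−phi)ρ_g + phi·ρ_f = 0.6612×2.7 + 0.3388×1.08
       = 1.785 + 0.366 = 2.151 g/cm³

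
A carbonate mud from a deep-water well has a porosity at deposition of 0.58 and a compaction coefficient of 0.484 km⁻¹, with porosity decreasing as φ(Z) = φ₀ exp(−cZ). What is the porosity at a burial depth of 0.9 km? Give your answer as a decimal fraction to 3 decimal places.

φ = φ₀·exp(−c·Z) = 0.58 × exp(−0.484 × 0.9) = 0.58 × exp(−0.4356)
  = 0.58 × 0.6469 = 0.3752

0.375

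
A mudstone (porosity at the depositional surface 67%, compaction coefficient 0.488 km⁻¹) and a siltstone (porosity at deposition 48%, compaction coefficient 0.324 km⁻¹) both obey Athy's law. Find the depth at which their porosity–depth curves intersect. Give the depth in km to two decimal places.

2.03 km

Set φ₀ₐ e^(−cₐZ) = φ₀ᵦ e^(−cᵦZ) ⇒ ln(φ₀ₐ/φ₀ᵦ) = (cₐ − cᵦ)·Z
Z = ln(0.67/0.48) / (0.488 − 0.324) = 0.3335 / 0.164 = 2.033 km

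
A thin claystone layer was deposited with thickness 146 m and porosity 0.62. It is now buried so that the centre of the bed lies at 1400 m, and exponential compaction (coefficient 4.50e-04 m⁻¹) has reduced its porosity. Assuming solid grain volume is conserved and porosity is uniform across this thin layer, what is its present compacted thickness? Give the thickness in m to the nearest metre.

83 m

Working in km (1 km = 1000 m; c in km⁻¹ = c in m⁻¹ × 1000):
Porosity at 1.4 km: n = 0.62·exp(−0.45×1.4) = 0.3302
Solid-volume conservation: h(1−n) = h₀(1−n₀) ⇒ h = h₀·(1−n₀)/(1−n)
h = 0.146 × (1 − 0.62)/(1 − 0.3302) = 0.146 × 0.5673 = 0.0828 km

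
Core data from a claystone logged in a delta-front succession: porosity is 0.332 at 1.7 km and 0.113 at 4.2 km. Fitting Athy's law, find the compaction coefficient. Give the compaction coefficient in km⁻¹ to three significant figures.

Athy: φ(z) = φ₀ e^(−kz) ⇒ φ₁/φ₂ = e^{k(z₂−z₁)} ⇒ k = ln(φ₁/φ₂)/(z₂−z₁)
k = ln(0.332/0.113) / (4.2 − 1.7) = ln(2.938) / 2.5 = 1.0777 / 2.5 = 0.4311 km⁻¹

0.431 km⁻¹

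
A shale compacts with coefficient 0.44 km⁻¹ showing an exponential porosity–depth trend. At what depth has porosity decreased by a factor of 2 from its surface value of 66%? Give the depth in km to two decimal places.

1.58 km

phi/phi₀ = 1/2 ⇒ exp(−β·d) = 1/2 ⇒ d = ln(2) / β
d = 0.6931 / 0.44 = 1.575 km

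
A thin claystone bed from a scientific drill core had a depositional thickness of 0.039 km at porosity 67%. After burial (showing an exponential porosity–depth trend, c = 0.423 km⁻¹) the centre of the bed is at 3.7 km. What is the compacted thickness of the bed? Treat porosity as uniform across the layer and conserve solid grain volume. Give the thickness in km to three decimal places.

0.015 km

Porosity at 3.7 km: φ = 0.67·exp(−0.423×3.7) = 0.1401
Solid-volume conservation: h(1−φ) = h₀(1−φ₀) ⇒ h = h₀·(1−φ₀)/(1−φ)
h = 0.039 × (1 − 0.67)/(1 − 0.1401) = 0.039 × 0.3838 = 0.0150 km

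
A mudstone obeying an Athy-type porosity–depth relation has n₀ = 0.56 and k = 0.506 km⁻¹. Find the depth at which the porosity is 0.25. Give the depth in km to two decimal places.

Invert Athy's law: z = ln(n₀/n) / k
z = ln(0.56/0.25) / 0.506 = ln(2.24) / 0.506 = 0.8065 / 0.506 = 1.594 km

1.59 km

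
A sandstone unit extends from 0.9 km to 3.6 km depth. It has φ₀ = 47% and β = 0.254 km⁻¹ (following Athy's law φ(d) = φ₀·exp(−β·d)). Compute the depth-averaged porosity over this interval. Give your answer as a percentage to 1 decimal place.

⟨φ⟩ = (1/(d₂−d₁)) ∫ φ₀ e^(−βd) dd = φ₀·(e^(−β·d₁) − e^(−β·d₂)) / (β·(d₂−d₁))
e^(−0.254×0.9) = 0.7956; e^(−0.254×3.6) = 0.4008
⟨φ⟩ = 0.47 × (0.7956 − 0.4008) / (0.254 × 2.7) = 0.47 × 0.5758 = 0.2706

27.1%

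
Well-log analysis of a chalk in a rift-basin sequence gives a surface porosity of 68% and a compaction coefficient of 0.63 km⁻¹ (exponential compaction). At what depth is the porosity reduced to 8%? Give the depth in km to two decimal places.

3.40 km

Invert Athy's law: d = ln(phi₀/phi) / k
d = ln(0.68/0.08) / 0.63 = ln(8.5) / 0.63 = 2.1401 / 0.63 = 3.397 km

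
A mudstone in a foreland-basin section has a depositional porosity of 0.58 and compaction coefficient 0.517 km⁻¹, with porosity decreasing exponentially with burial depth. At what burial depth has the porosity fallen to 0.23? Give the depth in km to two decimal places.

1.79 km

Invert Athy's law: z = ln(phi₀/phi) / c
z = ln(0.58/0.23) / 0.517 = ln(2.522) / 0.517 = 0.9249 / 0.517 = 1.789 km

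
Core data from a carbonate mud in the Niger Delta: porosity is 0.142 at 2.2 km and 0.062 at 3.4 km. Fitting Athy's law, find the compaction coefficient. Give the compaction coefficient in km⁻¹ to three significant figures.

Athy: n(d) = n₀ e^(−cd) ⇒ n₁/n₂ = e^{c(d₂−d₁)} ⇒ c = ln(n₁/n₂)/(d₂−d₁)
c = ln(0.142/0.062) / (3.4 − 2.2) = ln(2.29) / 1.2 = 0.8287 / 1.2 = 0.6906 km⁻¹

0.691 km⁻¹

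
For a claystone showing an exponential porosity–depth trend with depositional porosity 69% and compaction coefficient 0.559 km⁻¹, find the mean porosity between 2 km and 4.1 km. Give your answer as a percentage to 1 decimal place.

13.3%

⟨phi⟩ = (1/(Z₂−Z₁)) ∫ phi₀ e^(−cZ) dZ = phi₀·(e^(−c·Z₁) − e^(−c·Z₂)) / (c·(Z₂−Z₁))
e^(−0.559×2) = 0.3269; e^(−0.559×4.1) = 0.1011
⟨phi⟩ = 0.69 × (0.3269 − 0.1011) / (0.559 × 2.1) = 0.69 × 0.1924 = 0.1328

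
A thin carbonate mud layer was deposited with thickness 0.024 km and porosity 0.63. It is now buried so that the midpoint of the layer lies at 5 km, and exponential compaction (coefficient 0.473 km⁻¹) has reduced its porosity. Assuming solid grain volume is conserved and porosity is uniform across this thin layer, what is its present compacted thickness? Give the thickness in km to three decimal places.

Porosity at 5 km: φ = 0.63·exp(−0.473×5) = 0.0592
Solid-volume conservation: h(1−φ) = h₀(1−φ₀) ⇒ h = h₀·(1−φ₀)/(1−φ)
h = 0.024 × (1 − 0.63)/(1 − 0.0592) = 0.024 × 0.3933 = 0.0094 km

0.009 km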